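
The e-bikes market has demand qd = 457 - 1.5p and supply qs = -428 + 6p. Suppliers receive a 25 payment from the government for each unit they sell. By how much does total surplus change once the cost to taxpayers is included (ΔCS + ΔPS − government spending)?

Pre-subsidy: 457 - 1.5p = -428 + 6p gives p* = 118, q* = 280.
With the subsidy, sellers receive ps = pb + 25 for each unit, where pb is the price buyers pay.
Supply in terms of pb becomes qs = -428 + 6(pb + 25) = -278 + 6pb. Setting this equal to demand: 457 - 1.5pb = -278 + 6pb, so pb = 98.
Sellers receive ps = 98 + 25 = 123; q' = 457 − 1.5·98 = 310.
ΔCS = ½(280 + 310)(118 − 98) = 5900; ΔPS = ½(280 + 310)(123 − 118) = 1475.
Government spending = 25 × 310 = 7750.
Net change = 5900 + 1475 − 7750 = -375. The loss equals the DWL triangle ½·25·30.

Net change in total surplus = -375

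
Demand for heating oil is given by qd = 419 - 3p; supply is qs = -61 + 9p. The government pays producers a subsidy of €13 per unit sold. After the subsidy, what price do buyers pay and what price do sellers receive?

Pre-subsidy: 419 - 3p = -61 + 9p gives p* = 40, q* = 299.
With the subsidy, sellers receive ps = pb + 13 for each unit, where pb is the price buyers pay.
Supply in terms of pb becomes qs = -61 + 9(pb + 13) = 56 + 9pb. Setting this equal to demand: 419 - 3pb = 56 + 9pb, so pb = 30.25.
Sellers receive ps = 30.25 + 13 = 43.25; q' = 419 − 3·30.25 = 328.25.

Buyers pay €30.25; sellers receive €43.25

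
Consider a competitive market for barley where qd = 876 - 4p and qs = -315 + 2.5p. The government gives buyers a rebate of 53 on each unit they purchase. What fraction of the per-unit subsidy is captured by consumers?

Consumer share = 5/13

Pre-subsidy: 876 - 4p = -315 + 2.5p gives p* = 2382/13, q* = 1860/13.
With the rebate, buyers effectively pay pb = ps − 53, where ps is the price sellers receive.
Demand in terms of ps becomes qd = 876 − 4(ps − 53) = 1088 - 4ps. Setting this equal to supply: 1088 - 4ps = -315 + 2.5ps, so ps = 2806/13.
Buyers pay pb = 2806/13 − 53 = 2117/13; q' = -315 + 2.5·(2806/13) = 2920/13.
Buyers' price falls by p* − pb = 2382/13 − 2117/13 = 265/13; sellers' price rises by ps − p* = 2806/13 − 2382/13 = 424/13.
So consumers capture (265/13)/53 = 5/13 of each unit of subsidy.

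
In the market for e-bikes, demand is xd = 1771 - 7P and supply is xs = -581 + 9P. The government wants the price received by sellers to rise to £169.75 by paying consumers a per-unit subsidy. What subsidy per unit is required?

At a seller price of 169.75, quantity supplied is -581 + 9·169.75 = 946.75.
Buyers absorb 946.75 only when they pay Pb with 1771 − 7·Pb = 946.75, i.e. Pb = 117.75.
s = Ps − Pb = 169.75 − 117.75 = 52.

Required subsidy s = £52 per unit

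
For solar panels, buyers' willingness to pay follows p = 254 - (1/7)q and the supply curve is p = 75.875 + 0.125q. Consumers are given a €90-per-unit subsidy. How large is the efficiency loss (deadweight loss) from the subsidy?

Pre-subsidy: 254 - (1/7)q = 75.875 + 0.125q gives q* = 665 and p* = 159.
With the rebate, buyers effectively pay pb = ps − 90, where ps is the price sellers receive.
On the curves, pb = 254 - (1/7)q and ps = 75.875 + 0.125q; the wedge ps − pb = 90 gives 75.875 + 0.125q − (254 - (1/7)q) = 90, so q' = 1001.
Then pb = 254 − (1/7)·1001 = 111 and ps = 75.875 + 0.125·1001 = 201.
The subsidy expands output by 1001 − 665 = 336 past the efficient level; on those units the gap between marginal cost and willingness to pay runs from 0 up to 90.
DWL = ½ × 90 × 336 = 15120.

Deadweight loss = €15120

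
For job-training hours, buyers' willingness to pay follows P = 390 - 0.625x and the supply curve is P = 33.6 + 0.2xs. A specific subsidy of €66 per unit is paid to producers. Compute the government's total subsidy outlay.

Pre-subsidy: 390 - 0.625x = 33.6 + 0.2x gives x* = 432 and P* = 120.
With the subsidy, sellers receive Ps = Pb + 66 for each unit, where Pb is the price buyers pay.
On the curves, Pb = 390 - 0.625x and Ps = 33.6 + 0.2x; the wedge Ps − Pb = 66 gives 33.6 + 0.2x − (390 - 0.625x) = 66, so x' = 512.
Then Pb = 390 − 0.625·512 = 70 and Ps = 33.6 + 0.2·512 = 136.
Government outlay = subsidy × quantity = 66 × 512 = 33792.

Government cost = €33792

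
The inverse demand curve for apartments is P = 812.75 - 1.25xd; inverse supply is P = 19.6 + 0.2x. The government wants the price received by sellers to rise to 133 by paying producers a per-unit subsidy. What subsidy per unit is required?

At a seller price of 133, quantity supplied is -98 + 5·133 = 567.
Buyers absorb 567 only when they pay Pb = 812.75 − 1.25·567 = 104.
s = Ps − Pb = 133 − 104 = 29.

Required subsidy s = 29 per unit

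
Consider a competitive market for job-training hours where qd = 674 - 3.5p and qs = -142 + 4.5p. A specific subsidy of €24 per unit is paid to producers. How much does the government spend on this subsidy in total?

Government cost = €8742

Pre-subsidy: 674 - 3.5p = -142 + 4.5p gives p* = 102, q* = 317.
With the subsidy, sellers receive ps = pb + 24 for each unit, where pb is the price buyers pay.
Supply in terms of pb becomes qs = -142 + 4.5(pb + 24) = -34 + 4.5pb. Setting this equal to demand: 674 - 3.5pb = -34 + 4.5pb, so pb = 88.5.
Sellers receive ps = 88.5 + 24 = 112.5; q' = 674 − 3.5·88.5 = 364.25.
Government outlay = subsidy × quantity = 24 × 364.25 = 8742.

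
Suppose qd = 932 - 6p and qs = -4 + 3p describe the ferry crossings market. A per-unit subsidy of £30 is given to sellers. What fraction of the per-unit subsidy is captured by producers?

Producer share = 2/3

Pre-subsidy: 932 - 6p = -4 + 3p gives p* = 104, q* = 308.
With the subsidy, sellers receive ps = pb + 30 for each unit, where pb is the price buyers pay.
Supply in terms of pb becomes qs = -4 + 3(pb + 30) = 86 + 3pb. Setting this equal to demand: 932 - 6pb = 86 + 3pb, so pb = 94.
Sellers receive ps = 94 + 30 = 124; q' = 932 − 6·94 = 368.
Buyers' price falls by p* − pb = 104 − 94 = 10; sellers' price rises by ps − p* = 124 − 104 = 20.
So producers capture 20/30 = 2/3 of each unit of subsidy.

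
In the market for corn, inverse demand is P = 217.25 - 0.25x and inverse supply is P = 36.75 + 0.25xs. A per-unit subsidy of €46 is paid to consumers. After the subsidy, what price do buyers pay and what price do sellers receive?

Buyers pay €104; sellers receive €150

Pre-subsidy: 217.25 - 0.25x = 36.75 + 0.25x gives x* = 361 and P* = 127.
With the rebate, buyers effectively pay Pb = Ps − 46, where Ps is the price sellers receive.
On the curves, Pb = 217.25 - 0.25x and Ps = 36.75 + 0.25x; the wedge Ps − Pb = 46 gives 36.75 + 0.25x − (217.25 - 0.25x) = 46, so x' = 453.
Then Pb = 217.25 − 0.25·453 = 104 and Ps = 36.75 + 0.25·453 = 150.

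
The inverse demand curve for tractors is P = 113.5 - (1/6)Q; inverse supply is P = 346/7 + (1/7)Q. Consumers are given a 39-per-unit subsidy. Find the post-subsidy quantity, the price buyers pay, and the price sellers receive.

Pre-subsidy: 113.5 - (1/6)Q = 346/7 + (1/7)Q gives Q* = 207 and P* = 79.
With the rebate, buyers effectively pay Pb = Ps − 39, where Ps is the price sellers receive.
On the curves, Pb = 113.5 - (1/6)Q and Ps = 346/7 + (1/7)Q; the wedge Ps − Pb = 39 gives 346/7 + (1/7)Q − (113.5 - (1/6)Q) = 39, so Q' = 333.
Then Pb = 113.5 − (1/6)·333 = 58 and Ps = 346/7 + (1/7)·333 = 97.

Q' = 333; buyers pay 58; sellers receive 97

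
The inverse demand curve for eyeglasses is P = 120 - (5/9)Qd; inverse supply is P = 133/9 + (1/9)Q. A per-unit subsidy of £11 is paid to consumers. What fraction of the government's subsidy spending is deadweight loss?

DWL / government spending = 99/2092

Pre-subsidy: 120 - (5/9)Q = 133/9 + (1/9)Q gives Q* = 947/6 and P* = 1745/54.
With the rebate, buyers effectively pay Pb = Ps − 11, where Ps is the price sellers receive.
On the curves, Pb = 120 - (5/9)Q and Ps = 133/9 + (1/9)Q; the wedge Ps − Pb = 11 gives 133/9 + (1/9)Q − (120 - (5/9)Q) = 11, so Q' = 523/3.
Then Pb = 120 − (5/9)·(523/3) = 625/27 and Ps = 133/9 + (1/9)·(523/3) = 922/27.
ΔCS = ½(947/6 + 523/3)(1745/54 − 625/27) = 109615/72; ΔPS = ½(947/6 + 523/3)(922/27 − 1745/54) = 21923/72.
Government spending = 11 × 523/3 = 5753/3.
DWL = ½ × 11 × (523/3 − 947/6) = 90.75; fraction = 90.75 / (5753/3) = 99/2092.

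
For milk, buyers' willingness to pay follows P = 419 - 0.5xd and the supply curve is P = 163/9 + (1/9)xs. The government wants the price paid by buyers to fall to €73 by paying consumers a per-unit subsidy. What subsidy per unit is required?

At a buyer price of 73, quantity demanded is 838 − 2·73 = 692.
Sellers supply 692 only when they receive Ps = 163/9 + (1/9)·692 = 95.
s = Ps − Pb = 95 − 73 = 22.

Required subsidy s = €22 per unit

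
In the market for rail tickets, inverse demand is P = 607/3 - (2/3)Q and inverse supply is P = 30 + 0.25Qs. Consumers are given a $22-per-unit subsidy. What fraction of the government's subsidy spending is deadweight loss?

DWL / government spending = 3/53

Pre-subsidy: 607/3 - (2/3)Q = 30 + 0.25Q gives Q* = 188 and P* = 77.
With the rebate, buyers effectively pay Pb = Ps − 22, where Ps is the price sellers receive.
On the curves, Pb = 607/3 - (2/3)Q and Ps = 30 + 0.25Q; the wedge Ps − Pb = 22 gives 30 + 0.25Q − (607/3 - (2/3)Q) = 22, so Q' = 212.
Then Pb = 607/3 − (2/3)·212 = 61 and Ps = 30 + 0.25·212 = 83.
ΔCS = ½(188 + 212)(77 − 61) = 3200; ΔPS = ½(188 + 212)(83 − 77) = 1200.
Government spending = 22 × 212 = 4664.
DWL = ½ × 22 × (212 − 188) = 264; fraction = 264 / 4664 = 3/53.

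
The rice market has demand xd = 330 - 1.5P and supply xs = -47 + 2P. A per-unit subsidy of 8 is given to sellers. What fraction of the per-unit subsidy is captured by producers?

Producer share = 3/7

Pre-subsidy: 330 - 1.5P = -47 + 2P gives P* = 754/7, x* = 1179/7.
With the subsidy, sellers receive Ps = Pb + 8 for each unit, where Pb is the price buyers pay.
Supply in terms of Pb becomes xs = -47 + 2(Pb + 8) = -31 + 2Pb. Setting this equal to demand: 330 - 1.5Pb = -31 + 2Pb, so Pb = 722/7.
Sellers receive Ps = 722/7 + 8 = 778/7; x' = 330 − 1.5·(722/7) = 1227/7.
Buyers' price falls by P* − Pb = 754/7 − 722/7 = 32/7; sellers' price rises by Ps − P* = 778/7 − 754/7 = 24/7.
So producers capture (24/7)/8 = 3/7 of each unit of subsidy.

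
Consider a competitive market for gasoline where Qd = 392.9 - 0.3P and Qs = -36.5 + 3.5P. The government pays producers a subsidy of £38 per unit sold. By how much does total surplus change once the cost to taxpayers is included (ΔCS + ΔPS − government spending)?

Pre-subsidy: 392.9 - 0.3P = -36.5 + 3.5P gives P* = 113, Q* = 359.
With the subsidy, sellers receive Ps = Pb + 38 for each unit, where Pb is the price buyers pay.
Supply in terms of Pb becomes Qs = -36.5 + 3.5(Pb + 38) = 96.5 + 3.5Pb. Setting this equal to demand: 392.9 - 0.3Pb = 96.5 + 3.5Pb, so Pb = 78.
Sellers receive Ps = 78 + 38 = 116; Q' = 392.9 − 0.3·78 = 369.5.
ΔCS = ½(359 + 369.5)(113 − 78) = 12748.75; ΔPS = ½(359 + 369.5)(116 − 113) = 1092.75.
Government spending = 38 × 369.5 = 14041.
Net change = 12748.75 + 1092.75 − 14041 = -199.5. The loss equals the DWL triangle ½·38·10.5.

Net change in total surplus = -£199.5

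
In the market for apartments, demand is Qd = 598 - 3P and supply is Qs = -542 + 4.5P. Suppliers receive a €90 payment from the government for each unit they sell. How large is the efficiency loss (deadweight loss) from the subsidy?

Pre-subsidy: 598 - 3P = -542 + 4.5P gives P* = 152, Q* = 142.
With the subsidy, sellers receive Ps = Pb + 90 for each unit, where Pb is the price buyers pay.
Supply in terms of Pb becomes Qs = -542 + 4.5(Pb + 90) = -137 + 4.5Pb. Setting this equal to demand: 598 - 3Pb = -137 + 4.5Pb, so Pb = 98.
Sellers receive Ps = 98 + 90 = 188; Q' = 598 − 3·98 = 304.
The subsidy expands output by 304 − 142 = 162 past the efficient level; on those units the gap between marginal cost and willingness to pay runs from 0 up to 90.
DWL = ½ × 90 × 162 = 7290.

Deadweight loss = €7290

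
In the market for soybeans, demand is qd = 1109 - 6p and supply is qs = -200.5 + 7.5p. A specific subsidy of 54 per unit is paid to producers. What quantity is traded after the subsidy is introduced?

q' = 707

Pre-subsidy: 1109 - 6p = -200.5 + 7.5p gives p* = 97, q* = 527.
With the subsidy, sellers receive ps = pb + 54 for each unit, where pb is the price buyers pay.
Supply in terms of pb becomes qs = -200.5 + 7.5(pb + 54) = 204.5 + 7.5pb. Setting this equal to demand: 1109 - 6pb = 204.5 + 7.5pb, so pb = 67.
Sellers receive ps = 67 + 54 = 121; q' = 1109 − 6·67 = 707.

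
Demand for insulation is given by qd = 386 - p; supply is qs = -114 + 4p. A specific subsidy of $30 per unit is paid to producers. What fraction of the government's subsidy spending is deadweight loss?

DWL / government spending = 6/155

Pre-subsidy: 386 - p = -114 + 4p gives p* = 100, q* = 286.
With the subsidy, sellers receive ps = pb + 30 for each unit, where pb is the price buyers pay.
Supply in terms of pb becomes qs = -114 + 4(pb + 30) = 6 + 4pb. Setting this equal to demand: 386 - pb = 6 + 4pb, so pb = 76.
Sellers receive ps = 76 + 30 = 106; q' = 386 − 1·76 = 310.
ΔCS = ½(286 + 310)(100 − 76) = 7152; ΔPS = ½(286 + 310)(106 − 100) = 1788.
Government spending = 30 × 310 = 9300.
DWL = ½ × 30 × (310 − 286) = 360; fraction = 360 / 9300 = 6/155.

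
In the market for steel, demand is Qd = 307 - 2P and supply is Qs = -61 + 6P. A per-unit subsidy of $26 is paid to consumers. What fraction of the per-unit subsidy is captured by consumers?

Consumer share = 0.75

Pre-subsidy: 307 - 2P = -61 + 6P gives P* = 46, Q* = 215.
With the rebate, buyers effectively pay Pb = Ps − 26, where Ps is the price sellers receive.
Demand in terms of Ps becomes Qd = 307 − 2(Ps − 26) = 359 - 2Ps. Setting this equal to supply: 359 - 2Ps = -61 + 6Ps, so Ps = 52.5.
Buyers pay Pb = 52.5 − 26 = 26.5; Q' = -61 + 6·52.5 = 254.
Buyers' price falls by P* − Pb = 46 − 26.5 = 19.5; sellers' price rises by Ps − P* = 52.5 − 46 = 6.5.
So consumers capture 19.5/26 = 0.75 of each unit of subsidy.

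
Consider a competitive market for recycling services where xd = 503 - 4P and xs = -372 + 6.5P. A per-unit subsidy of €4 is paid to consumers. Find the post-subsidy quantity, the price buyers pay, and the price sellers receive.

Pre-subsidy: 503 - 4P = -372 + 6.5P gives P* = 250/3, x* = 509/3.
With the rebate, buyers effectively pay Pb = Ps − 4, where Ps is the price sellers receive.
Demand in terms of Ps becomes xd = 503 − 4(Ps − 4) = 519 - 4Ps. Setting this equal to supply: 519 - 4Ps = -372 + 6.5Ps, so Ps = 594/7.
Buyers pay Pb = 594/7 − 4 = 566/7; x' = -372 + 6.5·(594/7) = 1257/7.

x' = 1257/7; buyers pay 566/7; sellers receive 594/7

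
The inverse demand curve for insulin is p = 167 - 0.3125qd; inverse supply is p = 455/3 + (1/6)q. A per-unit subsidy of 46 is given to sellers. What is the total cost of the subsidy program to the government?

Pre-subsidy: 167 - 0.3125q = 455/3 + (1/6)q gives q* = 32 and p* = 157.
With the subsidy, sellers receive ps = pb + 46 for each unit, where pb is the price buyers pay.
On the curves, pb = 167 - 0.3125q and ps = 455/3 + (1/6)q; the wedge ps − pb = 46 gives 455/3 + (1/6)q − (167 - 0.3125q) = 46, so q' = 128.
Then pb = 167 − 0.3125·128 = 127 and ps = 455/3 + (1/6)·128 = 173.
Government outlay = subsidy × quantity = 46 × 128 = 5888.

Government cost = 5888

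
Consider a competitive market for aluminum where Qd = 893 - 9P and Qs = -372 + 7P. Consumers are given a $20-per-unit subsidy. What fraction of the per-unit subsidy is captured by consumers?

Consumer share = 0.4375

Pre-subsidy: 893 - 9P = -372 + 7P gives P* = 79.0625, Q* = 181.4375.
With the rebate, buyers effectively pay Pb = Ps − 20, where Ps is the price sellers receive.
Demand in terms of Ps becomes Qd = 893 − 9(Ps − 20) = 1073 - 9Ps. Setting this equal to supply: 1073 - 9Ps = -372 + 7Ps, so Ps = 90.3125.
Buyers pay Pb = 90.3125 − 20 = 70.3125; Q' = -372 + 7·90.3125 = 260.1875.
Buyers' price falls by P* − Pb = 79.0625 − 70.3125 = 8.75; sellers' price rises by Ps − P* = 90.3125 − 79.0625 = 11.25.
So consumers capture 8.75/20 = 0.4375 of each unit of subsidy.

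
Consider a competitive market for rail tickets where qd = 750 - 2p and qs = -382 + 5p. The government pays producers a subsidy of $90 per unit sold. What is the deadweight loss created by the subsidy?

Pre-subsidy: 750 - 2p = -382 + 5p gives p* = 1132/7, q* = 2986/7.
With the subsidy, sellers receive ps = pb + 90 for each unit, where pb is the price buyers pay.
Supply in terms of pb becomes qs = -382 + 5(pb + 90) = 68 + 5pb. Setting this equal to demand: 750 - 2pb = 68 + 5pb, so pb = 682/7.
Sellers receive ps = 682/7 + 90 = 1312/7; q' = 750 − 2·(682/7) = 3886/7.
The subsidy expands output by 3886/7 − 2986/7 = 900/7 past the efficient level; on those units the gap between marginal cost and willingness to pay runs from 0 up to 90.
DWL = ½ × 90 × 900/7 = 40500/7.

Deadweight loss = 40500/7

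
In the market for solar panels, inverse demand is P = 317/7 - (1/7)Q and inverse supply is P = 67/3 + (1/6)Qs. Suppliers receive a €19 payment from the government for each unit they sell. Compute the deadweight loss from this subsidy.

Deadweight loss = 7581/13

Pre-subsidy: 317/7 - (1/7)Q = 67/3 + (1/6)Q gives Q* = 964/13 and P* = 451/13.
With the subsidy, sellers receive Ps = Pb + 19 for each unit, where Pb is the price buyers pay.
On the curves, Pb = 317/7 - (1/7)Q and Ps = 67/3 + (1/6)Q; the wedge Ps − Pb = 19 gives 67/3 + (1/6)Q − (317/7 - (1/7)Q) = 19, so Q' = 1762/13.
Then Pb = 317/7 − (1/7)·(1762/13) = 337/13 and Ps = 67/3 + (1/6)·(1762/13) = 584/13.
The subsidy expands output by 1762/13 − 964/13 = 798/13 past the efficient level; on those units the gap between marginal cost and willingness to pay runs from 0 up to 19.
DWL = ½ × 19 × 798/13 = 7581/13.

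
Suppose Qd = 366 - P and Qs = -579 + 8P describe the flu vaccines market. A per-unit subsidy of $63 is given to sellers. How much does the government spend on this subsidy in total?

Pre-subsidy: 366 - P = -579 + 8P gives P* = 105, Q* = 261.
With the subsidy, sellers receive Ps = Pb + 63 for each unit, where Pb is the price buyers pay.
Supply in terms of Pb becomes Qs = -579 + 8(Pb + 63) = -75 + 8Pb. Setting this equal to demand: 366 - Pb = -75 + 8Pb, so Pb = 49.
Sellers receive Ps = 49 + 63 = 112; Q' = 366 − 1·49 = 317.
Government outlay = subsidy × quantity = 63 × 317 = 19971.

Government cost = $19971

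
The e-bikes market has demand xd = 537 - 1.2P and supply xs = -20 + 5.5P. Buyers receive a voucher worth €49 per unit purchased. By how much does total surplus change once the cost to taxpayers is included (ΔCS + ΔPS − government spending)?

Net change in total surplus = -79233/67

Pre-subsidy: 537 - 1.2P = -20 + 5.5P gives P* = 5570/67, x* = 29295/67.
With the rebate, buyers effectively pay Pb = Ps − 49, where Ps is the price sellers receive.
Demand in terms of Ps becomes xd = 537 − 1.2(Ps − 49) = 595.8 - 1.2Ps. Setting this equal to supply: 595.8 - 1.2Ps = -20 + 5.5Ps, so Ps = 6158/67.
Buyers pay Pb = 6158/67 − 49 = 2875/67; x' = -20 + 5.5·(6158/67) = 32529/67.
ΔCS = ½(29295/67 + 32529/67)(5570/67 − 2875/67) = 83307840/4489; ΔPS = ½(29295/67 + 32529/67)(6158/67 − 5570/67) = 18176256/4489.
Government spending = 49 × 32529/67 = 1593921/67.
Net change = 83307840/4489 + 18176256/4489 − 1593921/67 = -79233/67. The loss equals the DWL triangle ½·49·3234/67.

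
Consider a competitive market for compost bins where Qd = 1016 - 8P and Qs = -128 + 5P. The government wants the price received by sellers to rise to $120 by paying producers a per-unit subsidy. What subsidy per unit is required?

Required subsidy s = $52 per unit

At a seller price of 120, quantity supplied is -128 + 5·120 = 472.
Buyers absorb 472 only when they pay Pb with 1016 − 8·Pb = 472, i.e. Pb = 68.
s = Ps − Pb = 120 − 68 = 52.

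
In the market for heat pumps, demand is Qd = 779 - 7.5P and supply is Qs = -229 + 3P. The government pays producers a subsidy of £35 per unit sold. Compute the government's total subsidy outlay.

Government cost = £4690

Pre-subsidy: 779 - 7.5P = -229 + 3P gives P* = 96, Q* = 59.
With the subsidy, sellers receive Ps = Pb + 35 for each unit, where Pb is the price buyers pay.
Supply in terms of Pb becomes Qs = -229 + 3(Pb + 35) = -124 + 3Pb. Setting this equal to demand: 779 - 7.5Pb = -124 + 3Pb, so Pb = 86.
Sellers receive Ps = 86 + 35 = 121; Q' = 779 − 7.5·86 = 134.
Government outlay = subsidy × quantity = 35 × 134 = 4690.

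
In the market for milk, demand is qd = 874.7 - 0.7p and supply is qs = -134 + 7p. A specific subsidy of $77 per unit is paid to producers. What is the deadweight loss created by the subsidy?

Deadweight loss = $1886.5

Pre-subsidy: 874.7 - 0.7p = -134 + 7p gives p* = 131, q* = 783.
With the subsidy, sellers receive ps = pb + 77 for each unit, where pb is the price buyers pay.
Supply in terms of pb becomes qs = -134 + 7(pb + 77) = 405 + 7pb. Setting this equal to demand: 874.7 - 0.7pb = 405 + 7pb, so pb = 61.
Sellers receive ps = 61 + 77 = 138; q' = 874.7 − 0.7·61 = 832.
The subsidy expands output by 832 − 783 = 49 past the efficient level; on those units the gap between marginal cost and willingness to pay runs from 0 up to 77.
DWL = ½ × 77 × 49 = 1886.5.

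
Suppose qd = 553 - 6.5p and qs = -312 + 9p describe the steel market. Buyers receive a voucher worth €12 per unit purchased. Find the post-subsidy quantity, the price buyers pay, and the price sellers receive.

Pre-subsidy: 553 - 6.5p = -312 + 9p gives p* = 1730/31, q* = 5898/31.
With the rebate, buyers effectively pay pb = ps − 12, where ps is the price sellers receive.
Demand in terms of ps becomes qd = 553 − 6.5(ps − 12) = 631 - 6.5ps. Setting this equal to supply: 631 - 6.5ps = -312 + 9ps, so ps = 1886/31.
Buyers pay pb = 1886/31 − 12 = 1514/31; q' = -312 + 9·(1886/31) = 7302/31.

q' = 7302/31; buyers pay 1514/31; sellers receive 1886/31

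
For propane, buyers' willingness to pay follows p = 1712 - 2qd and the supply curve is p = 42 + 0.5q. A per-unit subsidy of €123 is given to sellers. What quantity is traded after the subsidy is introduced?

q' = 717.2

Pre-subsidy: 1712 - 2q = 42 + 0.5q gives q* = 668 and p* = 376.
With the subsidy, sellers receive ps = pb + 123 for each unit, where pb is the price buyers pay.
On the curves, pb = 1712 - 2q and ps = 42 + 0.5q; the wedge ps − pb = 123 gives 42 + 0.5q − (1712 - 2q) = 123, so q' = 717.2.
Then pb = 1712 − 2·717.2 = 277.6 and ps = 42 + 0.5·717.2 = 400.6.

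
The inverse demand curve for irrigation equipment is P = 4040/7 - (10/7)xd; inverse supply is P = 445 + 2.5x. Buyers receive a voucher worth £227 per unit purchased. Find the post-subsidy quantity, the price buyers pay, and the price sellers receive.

x' = 5028/55; buyers pay 4912/11; sellers receive 7409/11

Pre-subsidy: 4040/7 - (10/7)x = 445 + 2.5x gives x* = 370/11 and P* = 5820/11.
With the rebate, buyers effectively pay Pb = Ps − 227, where Ps is the price sellers receive.
On the curves, Pb = 4040/7 - (10/7)x and Ps = 445 + 2.5x; the wedge Ps − Pb = 227 gives 445 + 2.5x − (4040/7 - (10/7)x) = 227, so x' = 5028/55.
Then Pb = 4040/7 − (10/7)·(5028/55) = 4912/11 and Ps = 445 + 2.5·(5028/55) = 7409/11.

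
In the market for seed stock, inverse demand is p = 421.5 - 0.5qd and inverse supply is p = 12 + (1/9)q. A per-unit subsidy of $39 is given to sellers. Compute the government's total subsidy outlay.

Pre-subsidy: 421.5 - 0.5q = 12 + (1/9)q gives q* = 7371/11 and p* = 951/11.
With the subsidy, sellers receive ps = pb + 39 for each unit, where pb is the price buyers pay.
On the curves, pb = 421.5 - 0.5q and ps = 12 + (1/9)q; the wedge ps − pb = 39 gives 12 + (1/9)q − (421.5 - 0.5q) = 39, so q' = 8073/11.
Then pb = 421.5 − 0.5·(8073/11) = 600/11 and ps = 12 + (1/9)·(8073/11) = 1029/11.
Government outlay = subsidy × quantity = 39 × 8073/11 = 314847/11.

Government cost = 314847/11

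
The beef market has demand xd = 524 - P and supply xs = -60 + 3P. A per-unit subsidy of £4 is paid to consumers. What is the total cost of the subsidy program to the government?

Government cost = £1524

Pre-subsidy: 524 - P = -60 + 3P gives P* = 146, x* = 378.
With the rebate, buyers effectively pay Pb = Ps − 4, where Ps is the price sellers receive.
Demand in terms of Ps becomes xd = 524 − 1(Ps − 4) = 528 - Ps. Setting this equal to supply: 528 - Ps = -60 + 3Ps, so Ps = 147.
Buyers pay Pb = 147 − 4 = 143; x' = -60 + 3·147 = 381.
Government outlay = subsidy × quantity = 4 × 381 = 1524.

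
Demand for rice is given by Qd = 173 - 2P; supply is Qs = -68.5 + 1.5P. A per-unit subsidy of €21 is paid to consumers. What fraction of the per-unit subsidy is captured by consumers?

Pre-subsidy: 173 - 2P = -68.5 + 1.5P gives P* = 69, Q* = 35.
With the rebate, buyers effectively pay Pb = Ps − 21, where Ps is the price sellers receive.
Demand in terms of Ps becomes Qd = 173 − 2(Ps − 21) = 215 - 2Ps. Setting this equal to supply: 215 - 2Ps = -68.5 + 1.5Ps, so Ps = 81.
Buyers pay Pb = 81 − 21 = 60; Q' = -68.5 + 1.5·81 = 53.
Buyers' price falls by P* − Pb = 69 − 60 = 9; sellers' price rises by Ps − P* = 81 − 69 = 12.
So consumers capture 9/21 = 3/7 of each unit of subsidy.

Consumer share = 3/7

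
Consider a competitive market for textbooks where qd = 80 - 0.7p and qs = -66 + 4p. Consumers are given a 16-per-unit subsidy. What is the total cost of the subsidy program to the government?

Pre-subsidy: 80 - 0.7p = -66 + 4p gives p* = 1460/47, q* = 2738/47.
With the rebate, buyers effectively pay pb = ps − 16, where ps is the price sellers receive.
Demand in terms of ps becomes qd = 80 − 0.7(ps − 16) = 91.2 - 0.7ps. Setting this equal to supply: 91.2 - 0.7ps = -66 + 4ps, so ps = 1572/47.
Buyers pay pb = 1572/47 − 16 = 820/47; q' = -66 + 4·(1572/47) = 3186/47.
Government outlay = subsidy × quantity = 16 × 3186/47 = 50976/47.

Government cost = 50976/47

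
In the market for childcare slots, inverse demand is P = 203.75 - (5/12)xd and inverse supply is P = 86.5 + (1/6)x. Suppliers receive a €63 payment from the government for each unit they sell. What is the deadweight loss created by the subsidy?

Pre-subsidy: 203.75 - (5/12)x = 86.5 + (1/6)x gives x* = 201 and P* = 120.
With the subsidy, sellers receive Ps = Pb + 63 for each unit, where Pb is the price buyers pay.
On the curves, Pb = 203.75 - (5/12)x and Ps = 86.5 + (1/6)x; the wedge Ps − Pb = 63 gives 86.5 + (1/6)x − (203.75 - (5/12)x) = 63, so x' = 309.
Then Pb = 203.75 − (5/12)·309 = 75 and Ps = 86.5 + (1/6)·309 = 138.
The subsidy expands output by 309 − 201 = 108 past the efficient level; on those units the gap between marginal cost and willingness to pay runs from 0 up to 63.
DWL = ½ × 63 × 108 = 3402.

Deadweight loss = €3402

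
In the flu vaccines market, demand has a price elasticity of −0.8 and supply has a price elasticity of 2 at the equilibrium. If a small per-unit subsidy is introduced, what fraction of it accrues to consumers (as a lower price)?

For a small subsidy around the equilibrium, the benefit split depends on the relative slopes, which at a point are proportional to the elasticities.
Buyer share = εs/(εs + |εd|) = 2/(2 + 0.8) = 5/7; seller share = |εd|/(εs + |εd|) = 2/7.

Consumer share = 5/7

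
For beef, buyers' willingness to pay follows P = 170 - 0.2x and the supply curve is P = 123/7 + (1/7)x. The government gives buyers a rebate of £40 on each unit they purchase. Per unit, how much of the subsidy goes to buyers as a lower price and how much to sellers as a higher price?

Pre-subsidy: 170 - 0.2x = 123/7 + (1/7)x gives x* = 5335/12 and P* = 973/12.
With the rebate, buyers effectively pay Pb = Ps − 40, where Ps is the price sellers receive.
On the curves, Pb = 170 - 0.2x and Ps = 123/7 + (1/7)x; the wedge Ps − Pb = 40 gives 123/7 + (1/7)x − (170 - 0.2x) = 40, so x' = 561.25.
Then Pb = 170 − 0.2·561.25 = 57.75 and Ps = 123/7 + (1/7)·561.25 = 97.75.
Buyers' price falls by P* − Pb = 973/12 − 57.75 = 70/3; sellers' price rises by Ps − P* = 97.75 − 973/12 = 50/3.

Buyers gain 70/3 per unit; sellers gain 50/3 per unit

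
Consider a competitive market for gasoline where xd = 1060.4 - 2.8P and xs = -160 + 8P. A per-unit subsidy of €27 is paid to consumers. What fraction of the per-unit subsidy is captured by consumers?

Consumer share = 20/27

Pre-subsidy: 1060.4 - 2.8P = -160 + 8P gives P* = 113, x* = 744.
With the rebate, buyers effectively pay Pb = Ps − 27, where Ps is the price sellers receive.
Demand in terms of Ps becomes xd = 1060.4 − 2.8(Ps − 27) = 1136 - 2.8Ps. Setting this equal to supply: 1136 - 2.8Ps = -160 + 8Ps, so Ps = 120.
Buyers pay Pb = 120 − 27 = 93; x' = -160 + 8·120 = 800.
Buyers' price falls by P* − Pb = 113 − 93 = 20; sellers' price rises by Ps − P* = 120 − 113 = 7.
So consumers capture 20/27 = 20/27 of each unit of subsidy.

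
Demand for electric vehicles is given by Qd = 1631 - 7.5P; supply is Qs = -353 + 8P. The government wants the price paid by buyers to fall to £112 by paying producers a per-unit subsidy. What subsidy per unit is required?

At a buyer price of 112, quantity demanded is 1631 − 7.5·112 = 791.
Sellers supply 791 only when they receive Ps with -353 + 8·Ps = 791, i.e. Ps = 143.
s = Ps − Pb = 143 − 112 = 31.

Required subsidy s = £31 per unit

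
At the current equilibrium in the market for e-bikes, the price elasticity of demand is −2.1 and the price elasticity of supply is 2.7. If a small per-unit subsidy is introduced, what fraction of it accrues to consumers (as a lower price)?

Consumer share = 0.5625

For a small subsidy around the equilibrium, the benefit split depends on the relative slopes, which at a point are proportional to the elasticities.
Buyer share = εs/(εs + |εd|) = 2.7/(2.7 + 2.1) = 0.5625; seller share = |εd|/(εs + |εd|) = 0.4375.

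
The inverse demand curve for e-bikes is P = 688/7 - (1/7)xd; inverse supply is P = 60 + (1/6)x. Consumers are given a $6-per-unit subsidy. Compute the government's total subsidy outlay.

Government cost = 11160/13

Pre-subsidy: 688/7 - (1/7)x = 60 + (1/6)x gives x* = 1608/13 and P* = 1048/13.
With the rebate, buyers effectively pay Pb = Ps − 6, where Ps is the price sellers receive.
On the curves, Pb = 688/7 - (1/7)x and Ps = 60 + (1/6)x; the wedge Ps − Pb = 6 gives 60 + (1/6)x − (688/7 - (1/7)x) = 6, so x' = 1860/13.
Then Pb = 688/7 − (1/7)·(1860/13) = 1012/13 and Ps = 60 + (1/6)·(1860/13) = 1090/13.
Government outlay = subsidy × quantity = 6 × 1860/13 = 11160/13.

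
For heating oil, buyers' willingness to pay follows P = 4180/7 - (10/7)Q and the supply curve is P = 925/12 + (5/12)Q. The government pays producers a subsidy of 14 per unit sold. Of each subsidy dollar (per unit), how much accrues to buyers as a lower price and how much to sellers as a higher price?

Buyers gain 336/31 per unit; sellers gain 98/31 per unit

Pre-subsidy: 4180/7 - (10/7)Q = 925/12 + (5/12)Q gives Q* = 8737/31 and P* = 6030/31.
With the subsidy, sellers receive Ps = Pb + 14 for each unit, where Pb is the price buyers pay.
On the curves, Pb = 4180/7 - (10/7)Q and Ps = 925/12 + (5/12)Q; the wedge Ps − Pb = 14 gives 925/12 + (5/12)Q − (4180/7 - (10/7)Q) = 14, so Q' = 44861/155.
Then Pb = 4180/7 − (10/7)·(44861/155) = 5694/31 and Ps = 925/12 + (5/12)·(44861/155) = 6128/31.
Buyers' price falls by P* − Pb = 6030/31 − 5694/31 = 336/31; sellers' price rises by Ps − P* = 6128/31 − 6030/31 = 98/31.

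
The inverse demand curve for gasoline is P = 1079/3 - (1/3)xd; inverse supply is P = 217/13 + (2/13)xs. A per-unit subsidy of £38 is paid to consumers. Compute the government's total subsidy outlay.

Pre-subsidy: 1079/3 - (1/3)x = 217/13 + (2/13)x gives x* = 704 and P* = 125.
With the rebate, buyers effectively pay Pb = Ps − 38, where Ps is the price sellers receive.
On the curves, Pb = 1079/3 - (1/3)x and Ps = 217/13 + (2/13)x; the wedge Ps − Pb = 38 gives 217/13 + (2/13)x − (1079/3 - (1/3)x) = 38, so x' = 782.
Then Pb = 1079/3 − (1/3)·782 = 99 and Ps = 217/13 + (2/13)·782 = 137.
Government outlay = subsidy × quantity = 38 × 782 = 29716.

Government cost = £29716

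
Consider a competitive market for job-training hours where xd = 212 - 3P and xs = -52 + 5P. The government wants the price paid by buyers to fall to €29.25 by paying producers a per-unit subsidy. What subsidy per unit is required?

Required subsidy s = €6 per unit

At a buyer price of 29.25, quantity demanded is 212 − 3·29.25 = 124.25.
Sellers supply 124.25 only when they receive Ps with -52 + 5·Ps = 124.25, i.e. Ps = 35.25.
s = Ps − Pb = 35.25 − 29.25 = 6.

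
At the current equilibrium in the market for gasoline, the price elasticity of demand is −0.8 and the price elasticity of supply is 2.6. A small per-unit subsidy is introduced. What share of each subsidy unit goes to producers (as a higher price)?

For a small subsidy around the equilibrium, the benefit split depends on the relative slopes, which at a point are proportional to the elasticities.
Buyer share = εs/(εs + |εd|) = 2.6/(2.6 + 0.8) = 13/17; seller share = |εd|/(εs + |εd|) = 4/17.
So producers capture 4/17 of the subsidy.

Producer share = 4/17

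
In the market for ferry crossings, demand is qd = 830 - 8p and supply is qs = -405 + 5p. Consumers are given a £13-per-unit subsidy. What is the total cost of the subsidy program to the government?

Government cost = £1430

Pre-subsidy: 830 - 8p = -405 + 5p gives p* = 95, q* = 70.
With the rebate, buyers effectively pay pb = ps − 13, where ps is the price sellers receive.
Demand in terms of ps becomes qd = 830 − 8(ps − 13) = 934 - 8ps. Setting this equal to supply: 934 - 8ps = -405 + 5ps, so ps = 103.
Buyers pay pb = 103 − 13 = 90; q' = -405 + 5·103 = 110.
Government outlay = subsidy × quantity = 13 × 110 = 1430.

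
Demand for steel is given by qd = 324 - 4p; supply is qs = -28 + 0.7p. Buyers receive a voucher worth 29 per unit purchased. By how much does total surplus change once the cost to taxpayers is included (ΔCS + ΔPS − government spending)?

Pre-subsidy: 324 - 4p = -28 + 0.7p gives p* = 3520/47, q* = 1148/47.
With the rebate, buyers effectively pay pb = ps − 29, where ps is the price sellers receive.
Demand in terms of ps becomes qd = 324 − 4(ps − 29) = 440 - 4ps. Setting this equal to supply: 440 - 4ps = -28 + 0.7ps, so ps = 4680/47.
Buyers pay pb = 4680/47 − 29 = 3317/47; q' = -28 + 0.7·(4680/47) = 1960/47.
ΔCS = ½(1148/47 + 1960/47)(3520/47 − 3317/47) = 315462/2209; ΔPS = ½(1148/47 + 1960/47)(4680/47 − 3520/47) = 1802640/2209.
Government spending = 29 × 1960/47 = 56840/47.
Net change = 315462/2209 + 1802640/2209 − 56840/47 = -11774/47. The loss equals the DWL triangle ½·29·812/47.

Net change in total surplus = -11774/47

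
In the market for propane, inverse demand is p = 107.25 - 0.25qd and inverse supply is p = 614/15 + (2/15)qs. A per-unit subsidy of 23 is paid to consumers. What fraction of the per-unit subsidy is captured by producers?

Pre-subsidy: 107.25 - 0.25q = 614/15 + (2/15)q gives q* = 173 and p* = 64.
With the rebate, buyers effectively pay pb = ps − 23, where ps is the price sellers receive.
On the curves, pb = 107.25 - 0.25q and ps = 614/15 + (2/15)q; the wedge ps − pb = 23 gives 614/15 + (2/15)q − (107.25 - 0.25q) = 23, so q' = 233.
Then pb = 107.25 − 0.25·233 = 49 and ps = 614/15 + (2/15)·233 = 72.
Buyers' price falls by p* − pb = 64 − 49 = 15; sellers' price rises by ps − p* = 72 − 64 = 8.
So producers capture 8/23 = 8/23 of each unit of subsidy.

Producer share = 8/23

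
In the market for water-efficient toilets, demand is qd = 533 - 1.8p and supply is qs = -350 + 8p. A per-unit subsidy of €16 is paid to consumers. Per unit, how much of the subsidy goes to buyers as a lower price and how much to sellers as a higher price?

Pre-subsidy: 533 - 1.8p = -350 + 8p gives p* = 4415/49, q* = 18170/49.
With the rebate, buyers effectively pay pb = ps − 16, where ps is the price sellers receive.
Demand in terms of ps becomes qd = 533 − 1.8(ps − 16) = 561.8 - 1.8ps. Setting this equal to supply: 561.8 - 1.8ps = -350 + 8ps, so ps = 4559/49.
Buyers pay pb = 4559/49 − 16 = 3775/49; q' = -350 + 8·(4559/49) = 19322/49.
Buyers' price falls by p* − pb = 4415/49 − 3775/49 = 640/49; sellers' price rises by ps − p* = 4559/49 − 4415/49 = 144/49.

Buyers gain 640/49 per unit; sellers gain 144/49 per unit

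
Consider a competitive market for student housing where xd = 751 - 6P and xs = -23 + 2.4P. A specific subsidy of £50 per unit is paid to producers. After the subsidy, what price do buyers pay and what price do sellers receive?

Buyers pay 545/7; sellers receive 895/7

Pre-subsidy: 751 - 6P = -23 + 2.4P gives P* = 645/7, x* = 1387/7.
With the subsidy, sellers receive Ps = Pb + 50 for each unit, where Pb is the price buyers pay.
Supply in terms of Pb becomes xs = -23 + 2.4(Pb + 50) = 97 + 2.4Pb. Setting this equal to demand: 751 - 6Pb = 97 + 2.4Pb, so Pb = 545/7.
Sellers receive Ps = 545/7 + 50 = 895/7; x' = 751 − 6·(545/7) = 1987/7.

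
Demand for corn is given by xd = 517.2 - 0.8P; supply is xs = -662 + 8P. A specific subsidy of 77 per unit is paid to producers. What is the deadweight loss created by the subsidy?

Pre-subsidy: 517.2 - 0.8P = -662 + 8P gives P* = 134, x* = 410.
With the subsidy, sellers receive Ps = Pb + 77 for each unit, where Pb is the price buyers pay.
Supply in terms of Pb becomes xs = -662 + 8(Pb + 77) = -46 + 8Pb. Setting this equal to demand: 517.2 - 0.8Pb = -46 + 8Pb, so Pb = 64.
Sellers receive Ps = 64 + 77 = 141; x' = 517.2 − 0.8·64 = 466.
The subsidy expands output by 466 − 410 = 56 past the efficient level; on those units the gap between marginal cost and willingness to pay runs from 0 up to 77.
DWL = ½ × 77 × 56 = 2156.

Deadweight loss = 2156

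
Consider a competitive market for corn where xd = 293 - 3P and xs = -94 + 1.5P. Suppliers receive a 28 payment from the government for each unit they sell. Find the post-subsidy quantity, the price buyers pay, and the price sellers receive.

Pre-subsidy: 293 - 3P = -94 + 1.5P gives P* = 86, x* = 35.
With the subsidy, sellers receive Ps = Pb + 28 for each unit, where Pb is the price buyers pay.
Supply in terms of Pb becomes xs = -94 + 1.5(Pb + 28) = -52 + 1.5Pb. Setting this equal to demand: 293 - 3Pb = -52 + 1.5Pb, so Pb = 230/3.
Sellers receive Ps = 230/3 + 28 = 314/3; x' = 293 − 3·(230/3) = 63.

x' = 63; buyers pay 230/3; sellers receive 314/3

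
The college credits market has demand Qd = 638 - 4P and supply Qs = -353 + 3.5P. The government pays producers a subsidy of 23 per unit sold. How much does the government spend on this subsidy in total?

Government cost = 3505.2

Pre-subsidy: 638 - 4P = -353 + 3.5P gives P* = 1982/15, Q* = 1642/15.
With the subsidy, sellers receive Ps = Pb + 23 for each unit, where Pb is the price buyers pay.
Supply in terms of Pb becomes Qs = -353 + 3.5(Pb + 23) = -272.5 + 3.5Pb. Setting this equal to demand: 638 - 4Pb = -272.5 + 3.5Pb, so Pb = 121.4.
Sellers receive Ps = 121.4 + 23 = 144.4; Q' = 638 − 4·121.4 = 152.4.
Government outlay = subsidy × quantity = 23 × 152.4 = 3505.2.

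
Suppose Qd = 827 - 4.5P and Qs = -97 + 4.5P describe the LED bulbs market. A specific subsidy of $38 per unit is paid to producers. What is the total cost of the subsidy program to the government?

Government cost = $17119

Pre-subsidy: 827 - 4.5P = -97 + 4.5P gives P* = 308/3, Q* = 365.
With the subsidy, sellers receive Ps = Pb + 38 for each unit, where Pb is the price buyers pay.
Supply in terms of Pb becomes Qs = -97 + 4.5(Pb + 38) = 74 + 4.5Pb. Setting this equal to demand: 827 - 4.5Pb = 74 + 4.5Pb, so Pb = 251/3.
Sellers receive Ps = 251/3 + 38 = 365/3; Q' = 827 − 4.5·(251/3) = 450.5.
Government outlay = subsidy × quantity = 38 × 450.5 = 17119.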